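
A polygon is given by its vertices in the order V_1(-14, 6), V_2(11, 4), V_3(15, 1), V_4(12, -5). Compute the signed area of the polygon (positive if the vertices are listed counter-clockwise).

Apply Gauss's area formula: 2A = Σ (x_i·y_{i+1} − x_{i+1}·y_i), indices taken mod 4.
Cross-terms: -122, -49, -87, 2  ⇒  Σ = -256
Signed area = Σ/2 = -128 (negative ⇒ clockwise traversal).

-128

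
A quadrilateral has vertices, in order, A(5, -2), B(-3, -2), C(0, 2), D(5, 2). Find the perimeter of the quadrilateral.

|AB| = √((-8)² + (0)²) = √64 = 8
|BC| = √((3)² + (4)²) = √25 = 5
|CD| = √((5)² + (0)²) = √25 = 5
|DA| = √((0)² + (-4)²) = √16 = 4
Perimeter = 8 + 5 + 5 + 4 = 22.

22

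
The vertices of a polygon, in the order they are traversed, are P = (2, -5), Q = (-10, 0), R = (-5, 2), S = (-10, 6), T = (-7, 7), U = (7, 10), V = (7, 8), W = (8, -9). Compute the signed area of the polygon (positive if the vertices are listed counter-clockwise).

Apply the surveyor's formula: 2A = Σ (x_i·y_{i+1} − x_{i+1}·y_i), indices taken mod 8.
Σ = (-50) + (-20) + (-10) + (-28) + (-119) + (-14) + (-127) + (-22) = -390
Signed area = Σ/2 = -195 (negative ⇒ clockwise traversal).

-195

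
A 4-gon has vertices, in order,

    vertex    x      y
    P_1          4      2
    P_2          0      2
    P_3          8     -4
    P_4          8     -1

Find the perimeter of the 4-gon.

22

|P_1P_2| = √((-4)² + (0)²) = √16 = 4
|P_2P_3| = √((8)² + (-6)²) = √100 = 10
|P_3P_4| = √((0)² + (3)²) = √9 = 3
|P_4P_1| = √((-4)² + (3)²) = √25 = 5
Perimeter = 4 + 10 + 3 + 5 = 22.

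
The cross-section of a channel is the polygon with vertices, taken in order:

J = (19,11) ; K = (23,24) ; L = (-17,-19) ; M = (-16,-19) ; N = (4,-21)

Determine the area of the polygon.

524

Σ = (203) + (-29) + (19) + (412) + (443) = 1048
Area = |Σ|/2 = 524.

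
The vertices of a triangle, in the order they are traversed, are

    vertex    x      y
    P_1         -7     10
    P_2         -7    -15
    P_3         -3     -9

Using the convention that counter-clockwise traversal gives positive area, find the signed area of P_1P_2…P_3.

Apply the shoelace formula: 2A = Σ (x_i·y_{i+1} − x_{i+1}·y_i), indices taken mod 3.
P_1→P_2: (-7)(-15) − (-7)(10) = 175
P_2→P_3: (-7)(-9) − (-3)(-15) = 18
P_3→P_1: (-3)(10) − (-7)(-9) = -93
Σ = 100
Signed area = Σ/2 = 50 (positive ⇒ counter-clockwise traversal).

50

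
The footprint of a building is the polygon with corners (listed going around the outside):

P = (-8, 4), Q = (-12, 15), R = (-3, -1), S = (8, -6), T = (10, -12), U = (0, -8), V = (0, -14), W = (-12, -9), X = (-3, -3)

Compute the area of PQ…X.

150

Σ = (-72) + (57) + (26) + (-36) + (-80) + (0) + (-168) + (9) + (-36) = -300
Area = |Σ|/2 = 150.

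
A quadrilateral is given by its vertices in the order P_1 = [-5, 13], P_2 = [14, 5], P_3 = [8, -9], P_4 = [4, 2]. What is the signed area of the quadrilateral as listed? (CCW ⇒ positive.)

-129.5

Σ = (-207) + (-166) + (52) + (62) = -259
Signed area = Σ/2 = -129.5 (negative ⇒ clockwise traversal).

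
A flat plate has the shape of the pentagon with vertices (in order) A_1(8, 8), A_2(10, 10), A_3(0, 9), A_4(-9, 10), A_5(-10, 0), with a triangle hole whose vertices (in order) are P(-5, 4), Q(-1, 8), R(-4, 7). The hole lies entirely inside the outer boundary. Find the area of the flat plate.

91.5

Outer boundary:
Apply the surveyor's formula: 2A = Σ (x_i·y_{i+1} − x_{i+1}·y_i), indices taken mod 5.
Cross-terms: 0, 90, 81, 100, -80  ⇒  Σ = 191
Area = |Σ|/2 = 95.5.
Hole:
Apply the shoelace (surveyor's) formula: 2A = Σ (x_i·y_{i+1} − x_{i+1}·y_i), indices taken mod 3.
Cross-terms: -36, 25, 19  ⇒  Σ = 8
Area = |Σ|/2 = 4.
Net area = 95.5 − 4 = 91.5.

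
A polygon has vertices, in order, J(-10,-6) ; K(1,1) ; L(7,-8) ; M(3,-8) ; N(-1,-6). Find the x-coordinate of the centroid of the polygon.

Apply the surveyor's formula. First the cross-terms c_i = x_i·y_{i+1} − x_{i+1}·y_i:
  -4, -15, -32, -26, -54  ⇒  2A = -131, A = -65.5.
Then Σ (x_i + x_{i+1})·c_i = 138, so x̄ = 138 / (6·(-65.5)) = -46/131.

-46/131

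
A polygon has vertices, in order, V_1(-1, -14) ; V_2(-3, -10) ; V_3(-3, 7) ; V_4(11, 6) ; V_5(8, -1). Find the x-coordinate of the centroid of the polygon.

Apply the shoelace formula. First the cross-terms c_i = x_i·y_{i+1} − x_{i+1}·y_i:
  -32, -51, -95, -59, -113  ⇒  2A = -350, A = -175.
Then Σ (x_i + x_{i+1})·c_i = -2238, so x̄ = -2238 / (6·(-175)) = 373/175.

373/175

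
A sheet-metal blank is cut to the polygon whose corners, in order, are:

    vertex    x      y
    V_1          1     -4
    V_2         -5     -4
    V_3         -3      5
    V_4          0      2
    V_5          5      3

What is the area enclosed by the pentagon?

50

Apply the shoelace (surveyor's) formula: 2A = Σ (x_i·y_{i+1} − x_{i+1}·y_i), indices taken mod 5.
V_1→V_2: (1)(-4) − (-5)(-4) = -24
V_2→V_3: (-5)(5) − (-3)(-4) = -37
V_3→V_4: (-3)(2) − (0)(5) = -6
V_4→V_5: (0)(3) − (5)(2) = -10
V_5→V_1: (5)(-4) − (1)(3) = -23
Σ = -100
Area = |Σ|/2 = 50.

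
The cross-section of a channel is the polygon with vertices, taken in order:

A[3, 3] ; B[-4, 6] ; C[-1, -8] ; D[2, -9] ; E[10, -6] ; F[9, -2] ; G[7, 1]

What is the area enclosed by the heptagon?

Apply the shoelace (surveyor's) formula: 2A = Σ (x_i·y_{i+1} − x_{i+1}·y_i), indices taken mod 7.
A→B: (3)(6) − (-4)(3) = 30
B→C: (-4)(-8) − (-1)(6) = 38
C→D: (-1)(-9) − (2)(-8) = 25
D→E: (2)(-6) − (10)(-9) = 78
E→F: (10)(-2) − (9)(-6) = 34
F→G: (9)(1) − (7)(-2) = 23
G→A: (7)(3) − (3)(1) = 18
Σ = 246
Area = |Σ|/2 = 123.

123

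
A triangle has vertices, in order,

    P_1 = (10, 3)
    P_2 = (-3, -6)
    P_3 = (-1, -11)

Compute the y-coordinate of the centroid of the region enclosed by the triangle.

Apply the shoelace formula. First the cross-terms c_i = x_i·y_{i+1} − x_{i+1}·y_i:
  -51, 27, 107  ⇒  2A = 83, A = 41.5.
Then Σ (y_i + y_{i+1})·c_i = -1162, so ȳ = -1162 / (6·41.5) = -14/3.

-14/3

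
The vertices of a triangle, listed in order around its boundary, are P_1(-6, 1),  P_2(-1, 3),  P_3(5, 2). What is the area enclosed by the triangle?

P_1→P_2: (-6)(3) − (-1)(1) = -17
P_2→P_3: (-1)(2) − (5)(3) = -17
P_3→P_1: (5)(1) − (-6)(2) = 17
Σ = -17
Area = |Σ|/2 = 8.5.

8.5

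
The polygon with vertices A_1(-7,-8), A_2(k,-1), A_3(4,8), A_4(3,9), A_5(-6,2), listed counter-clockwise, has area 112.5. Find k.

Write out the shoelace sum; only the two edges meeting at A_2 involve k:
2·Area = [((-7)·(-1) − k·(-8)) + (k·8 − 4·(-1))] + 134
       = 16·k + 145 = 225
⇒ k = 5.

5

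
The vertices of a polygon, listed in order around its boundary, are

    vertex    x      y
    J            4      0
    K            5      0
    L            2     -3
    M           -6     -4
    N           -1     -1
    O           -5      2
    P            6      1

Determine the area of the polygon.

Apply Gauss's area formula: 2A = Σ (x_i·y_{i+1} − x_{i+1}·y_i), indices taken mod 7.
J→K: (4)(0) − (5)(0) = 0
K→L: (5)(-3) − (2)(0) = -15
L→M: (2)(-4) − (-6)(-3) = -26
M→N: (-6)(-1) − (-1)(-4) = 2
N→O: (-1)(2) − (-5)(-1) = -7
O→P: (-5)(1) − (6)(2) = -17
P→J: (6)(0) − (4)(1) = -4
Σ = -67
Area = |Σ|/2 = 33.5.

33.5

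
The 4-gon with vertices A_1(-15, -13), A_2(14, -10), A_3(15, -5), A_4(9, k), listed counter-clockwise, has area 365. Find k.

Write out the shoelace sum; only the two edges meeting at A_4 involve k:
2·Area = [(15·k − 9·(-5)) + (9·(-13) − (-15)·k)] + 412
       = 30·k + 340 = 730
⇒ k = 13.

13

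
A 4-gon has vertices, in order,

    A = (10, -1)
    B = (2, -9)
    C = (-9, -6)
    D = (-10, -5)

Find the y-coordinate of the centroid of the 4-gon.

-260/51

Apply Gauss's area formula. First the cross-terms c_i = x_i·y_{i+1} − x_{i+1}·y_i:
  -88, -93, -15, 60  ⇒  2A = -136, A = -68.
Then Σ (y_i + y_{i+1})·c_i = 2080, so ȳ = 2080 / (6·(-68)) = -260/51.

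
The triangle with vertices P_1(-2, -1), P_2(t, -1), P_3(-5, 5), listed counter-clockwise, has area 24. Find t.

Write out the shoelace sum; only the two edges meeting at P_2 involve t:
2·Area = [((-2)·(-1) − t·(-1)) + (t·5 − (-5)·(-1))] + 15
       = 6·t + 12 = 48
⇒ t = 6.

6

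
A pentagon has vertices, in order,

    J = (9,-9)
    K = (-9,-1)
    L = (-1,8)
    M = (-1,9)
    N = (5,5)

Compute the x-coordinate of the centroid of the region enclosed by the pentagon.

Apply the shoelace formula. First the cross-terms c_i = x_i·y_{i+1} − x_{i+1}·y_i:
  -90, -73, -1, -50, -90  ⇒  2A = -304, A = -152.
Then Σ (x_i + x_{i+1})·c_i = -728, so x̄ = -728 / (6·(-152)) = 91/114.

91/114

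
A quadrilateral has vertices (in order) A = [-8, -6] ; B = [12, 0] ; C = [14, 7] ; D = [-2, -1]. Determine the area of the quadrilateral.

Apply the shoelace formula: 2A = Σ (x_i·y_{i+1} − x_{i+1}·y_i), indices taken mod 4.
Cross-terms: 72, 84, 0, 4  ⇒  Σ = 160
Area = |Σ|/2 = 80.

80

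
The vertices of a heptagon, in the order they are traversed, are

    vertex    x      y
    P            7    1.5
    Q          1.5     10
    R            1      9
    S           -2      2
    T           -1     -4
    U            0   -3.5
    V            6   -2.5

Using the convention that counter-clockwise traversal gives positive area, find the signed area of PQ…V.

76.125

Apply Gauss's area formula: 2A = Σ (x_i·y_{i+1} − x_{i+1}·y_i), indices taken mod 7.
Cross-terms: 67.75, 3.5, 20, 10, 3.5, 21, 26.5  ⇒  Σ = 152.25
Signed area = Σ/2 = 76.125 (positive ⇒ counter-clockwise traversal).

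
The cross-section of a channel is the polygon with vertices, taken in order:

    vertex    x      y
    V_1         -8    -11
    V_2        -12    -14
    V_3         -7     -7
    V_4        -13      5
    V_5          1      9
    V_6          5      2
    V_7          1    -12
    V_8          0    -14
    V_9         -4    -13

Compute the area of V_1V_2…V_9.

258.5

Apply the shoelace formula: 2A = Σ (x_i·y_{i+1} − x_{i+1}·y_i), indices taken mod 9.
V_1→V_2: (-8)(-14) − (-12)(-11) = -20
V_2→V_3: (-12)(-7) − (-7)(-14) = -14
V_3→V_4: (-7)(5) − (-13)(-7) = -126
V_4→V_5: (-13)(9) − (1)(5) = -122
V_5→V_6: (1)(2) − (5)(9) = -43
V_6→V_7: (5)(-12) − (1)(2) = -62
V_7→V_8: (1)(-14) − (0)(-12) = -14
V_8→V_9: (0)(-13) − (-4)(-14) = -56
V_9→V_1: (-4)(-11) − (-8)(-13) = -60
Σ = -517
Area = |Σ|/2 = 258.5.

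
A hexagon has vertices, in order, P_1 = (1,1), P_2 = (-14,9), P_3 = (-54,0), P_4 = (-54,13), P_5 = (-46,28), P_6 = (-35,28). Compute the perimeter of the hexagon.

|P_1P_2| = √((-15)² + (8)²) = √289 = 17
|P_2P_3| = √((-40)² + (-9)²) = √1681 = 41
|P_3P_4| = √((0)² + (13)²) = √169 = 13
|P_4P_5| = √((8)² + (15)²) = √289 = 17
|P_5P_6| = √((11)² + (0)²) = √121 = 11
|P_6P_1| = √((36)² + (-27)²) = √2025 = 45
Perimeter = 17 + 41 + 13 + 17 + 11 + 45 = 144.

144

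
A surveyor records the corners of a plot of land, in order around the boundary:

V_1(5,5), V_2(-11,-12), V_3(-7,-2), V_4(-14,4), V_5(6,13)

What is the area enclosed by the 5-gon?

Apply the surveyor's formula: 2A = Σ (x_i·y_{i+1} − x_{i+1}·y_i), indices taken mod 5.
Σ = (-5) + (-62) + (-56) + (-206) + (-35) = -364
Area = |Σ|/2 = 182.

182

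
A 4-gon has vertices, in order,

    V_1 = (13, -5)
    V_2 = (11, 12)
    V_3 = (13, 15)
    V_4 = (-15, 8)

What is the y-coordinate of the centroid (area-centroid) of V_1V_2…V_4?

Apply Gauss's area formula. First the cross-terms c_i = x_i·y_{i+1} − x_{i+1}·y_i:
  211, 9, 329, -29  ⇒  2A = 520, A = 260.
Then Σ (y_i + y_{i+1})·c_i = 9200, so ȳ = 9200 / (6·260) = 230/39.

230/39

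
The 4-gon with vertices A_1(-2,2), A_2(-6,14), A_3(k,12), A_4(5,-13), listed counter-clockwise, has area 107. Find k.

Write out the shoelace sum; only the two edges meeting at A_3 involve k:
2·Area = [((-6)·12 − k·14) + (k·(-13) − 5·12)] + -32
       = -27·k + -164 = 214
⇒ k = -14.

-14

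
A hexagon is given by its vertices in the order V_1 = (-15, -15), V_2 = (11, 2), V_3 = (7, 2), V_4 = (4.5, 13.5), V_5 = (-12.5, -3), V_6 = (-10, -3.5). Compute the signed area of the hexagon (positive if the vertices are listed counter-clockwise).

V_1→V_2: (-15)(2) − (11)(-15) = 135
V_2→V_3: (11)(2) − (7)(2) = 8
V_3→V_4: (7)(13.5) − (4.5)(2) = 85.5
V_4→V_5: (4.5)(-3) − (-12.5)(13.5) = 155.25
V_5→V_6: (-12.5)(-3.5) − (-10)(-3) = 13.75
V_6→V_1: (-10)(-15) − (-15)(-3.5) = 97.5
Σ = 495
Signed area = Σ/2 = 247.5 (positive ⇒ counter-clockwise traversal).

247.5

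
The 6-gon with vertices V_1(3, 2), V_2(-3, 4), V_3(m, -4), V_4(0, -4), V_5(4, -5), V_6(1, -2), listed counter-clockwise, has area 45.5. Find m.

-5

Write out the shoelace sum; only the two edges meeting at V_3 involve m:
2·Area = [((-3)·(-4) − m·4) + (m·(-4) − 0·(-4))] + 39
       = -8·m + 51 = 91
⇒ m = -5.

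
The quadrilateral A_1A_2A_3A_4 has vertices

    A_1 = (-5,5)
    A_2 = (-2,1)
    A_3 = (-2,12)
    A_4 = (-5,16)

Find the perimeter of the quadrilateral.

|A_1A_2| = √((3)² + (-4)²) = √25 = 5
|A_2A_3| = √((0)² + (11)²) = √121 = 11
|A_3A_4| = √((-3)² + (4)²) = √25 = 5
|A_4A_1| = √((0)² + (-11)²) = √121 = 11
Perimeter = 5 + 11 + 5 + 11 = 32.

32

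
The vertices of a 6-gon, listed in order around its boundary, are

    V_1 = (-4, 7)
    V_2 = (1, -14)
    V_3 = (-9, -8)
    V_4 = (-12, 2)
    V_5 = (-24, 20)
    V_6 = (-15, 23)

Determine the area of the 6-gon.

Apply the shoelace (surveyor's) formula: 2A = Σ (x_i·y_{i+1} − x_{i+1}·y_i), indices taken mod 6.
Σ = (49) + (-134) + (-114) + (-192) + (-252) + (-13) = -656
Area = |Σ|/2 = 328.

328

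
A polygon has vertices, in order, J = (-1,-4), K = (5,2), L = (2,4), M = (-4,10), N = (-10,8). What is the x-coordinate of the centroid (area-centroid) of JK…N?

Apply the shoelace formula. First the cross-terms c_i = x_i·y_{i+1} − x_{i+1}·y_i:
  18, 16, 36, 68, 48  ⇒  2A = 186, A = 93.
Then Σ (x_i + x_{i+1})·c_i = -1368, so x̄ = -1368 / (6·93) = -76/31.

-76/31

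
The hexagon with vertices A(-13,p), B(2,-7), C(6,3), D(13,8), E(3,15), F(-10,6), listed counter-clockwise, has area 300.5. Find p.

-3

The doubled signed area Σ (x_i y_{i+1} − x_{i+1} y_i) is linear in p.
With p=0 it equals 565; the coefficient of p is -12 (from the two edges through A).
So -12·p + 565 = 2·300.5 = 601 ⇒ p = -3.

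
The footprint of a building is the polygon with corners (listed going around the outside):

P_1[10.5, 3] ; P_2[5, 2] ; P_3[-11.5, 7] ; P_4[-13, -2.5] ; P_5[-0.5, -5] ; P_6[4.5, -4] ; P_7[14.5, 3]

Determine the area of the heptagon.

177.75

Apply Gauss's area formula: 2A = Σ (x_i·y_{i+1} − x_{i+1}·y_i), indices taken mod 7.
Σ = (6) + (58) + (119.75) + (63.75) + (24.5) + (71.5) + (12) = 355.5
Area = |Σ|/2 = 177.75.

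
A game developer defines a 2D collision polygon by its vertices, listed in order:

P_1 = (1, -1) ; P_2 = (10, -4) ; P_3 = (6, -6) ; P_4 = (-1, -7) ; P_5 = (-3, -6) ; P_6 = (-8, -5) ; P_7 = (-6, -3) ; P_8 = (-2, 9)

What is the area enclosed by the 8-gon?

Cross-terms: 6, -36, -48, -15, -33, -6, -60, -7  ⇒  Σ = -199
Area = |Σ|/2 = 99.5.

99.5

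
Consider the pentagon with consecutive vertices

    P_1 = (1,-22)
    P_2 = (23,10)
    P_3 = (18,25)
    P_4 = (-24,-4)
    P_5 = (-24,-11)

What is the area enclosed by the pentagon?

1073

Apply the shoelace formula: 2A = Σ (x_i·y_{i+1} − x_{i+1}·y_i), indices taken mod 5.
Σ = (516) + (395) + (528) + (168) + (539) = 2146
Area = |Σ|/2 = 1073.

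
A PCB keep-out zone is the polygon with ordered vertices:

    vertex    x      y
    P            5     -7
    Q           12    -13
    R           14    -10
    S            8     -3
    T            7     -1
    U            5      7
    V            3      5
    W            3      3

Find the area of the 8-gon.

Σ = (19) + (62) + (38) + (13) + (54) + (4) + (-6) + (-36) = 148
Area = |Σ|/2 = 74.

74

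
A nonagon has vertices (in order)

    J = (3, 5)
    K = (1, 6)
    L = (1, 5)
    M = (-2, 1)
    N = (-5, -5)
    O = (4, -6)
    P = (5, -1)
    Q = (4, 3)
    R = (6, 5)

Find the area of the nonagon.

Apply the shoelace formula: 2A = Σ (x_i·y_{i+1} − x_{i+1}·y_i), indices taken mod 9.
Cross-terms: 13, -1, 11, 15, 50, 26, 19, 2, 15  ⇒  Σ = 150
Area = |Σ|/2 = 75.

75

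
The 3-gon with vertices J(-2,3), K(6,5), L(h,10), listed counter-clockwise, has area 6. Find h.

Write out the shoelace sum; only the two edges meeting at L involve h:
2·Area = [(6·10 − h·5) + (h·3 − (-2)·10)] + -28
       = -2·h + 52 = 12
⇒ h = 20.

20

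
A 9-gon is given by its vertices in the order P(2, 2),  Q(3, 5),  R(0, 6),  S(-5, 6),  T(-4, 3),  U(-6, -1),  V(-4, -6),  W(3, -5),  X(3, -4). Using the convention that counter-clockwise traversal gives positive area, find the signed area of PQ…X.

85

Apply the shoelace (surveyor's) formula: 2A = Σ (x_i·y_{i+1} − x_{i+1}·y_i), indices taken mod 9.
Σ = (4) + (18) + (30) + (9) + (22) + (32) + (38) + (3) + (14) = 170
Signed area = Σ/2 = 85 (positive ⇒ counter-clockwise traversal).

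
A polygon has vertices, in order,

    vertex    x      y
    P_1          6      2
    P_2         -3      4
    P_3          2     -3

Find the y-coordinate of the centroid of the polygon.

1

Apply the surveyor's formula. First the cross-terms c_i = x_i·y_{i+1} − x_{i+1}·y_i:
  30, 1, 22  ⇒  2A = 53, A = 26.5.
Then Σ (y_i + y_{i+1})·c_i = 159, so ȳ = 159 / (6·26.5) = 1.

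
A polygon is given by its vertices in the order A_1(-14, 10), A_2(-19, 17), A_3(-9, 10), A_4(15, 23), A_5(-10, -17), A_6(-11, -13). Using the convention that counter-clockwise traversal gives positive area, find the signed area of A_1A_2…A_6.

-408

Apply Gauss's area formula: 2A = Σ (x_i·y_{i+1} − x_{i+1}·y_i), indices taken mod 6.
Σ = (-48) + (-37) + (-357) + (-25) + (-57) + (-292) = -816
Signed area = Σ/2 = -408 (negative ⇒ clockwise traversal).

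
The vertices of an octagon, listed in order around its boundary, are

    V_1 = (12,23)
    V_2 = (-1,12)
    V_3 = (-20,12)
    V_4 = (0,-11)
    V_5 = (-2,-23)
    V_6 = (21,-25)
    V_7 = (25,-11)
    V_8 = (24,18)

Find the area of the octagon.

1285

V_1→V_2: (12)(12) − (-1)(23) = 167
V_2→V_3: (-1)(12) − (-20)(12) = 228
V_3→V_4: (-20)(-11) − (0)(12) = 220
V_4→V_5: (0)(-23) − (-2)(-11) = -22
V_5→V_6: (-2)(-25) − (21)(-23) = 533
V_6→V_7: (21)(-11) − (25)(-25) = 394
V_7→V_8: (25)(18) − (24)(-11) = 714
V_8→V_1: (24)(23) − (12)(18) = 336
Σ = 2570
Area = |Σ|/2 = 1285.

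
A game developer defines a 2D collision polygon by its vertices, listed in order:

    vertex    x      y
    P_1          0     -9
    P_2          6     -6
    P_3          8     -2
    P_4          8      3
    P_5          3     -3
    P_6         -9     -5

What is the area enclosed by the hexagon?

Apply Gauss's area formula: 2A = Σ (x_i·y_{i+1} − x_{i+1}·y_i), indices taken mod 6.
Σ = (54) + (36) + (40) + (-33) + (-42) + (81) = 136
Area = |Σ|/2 = 68.

68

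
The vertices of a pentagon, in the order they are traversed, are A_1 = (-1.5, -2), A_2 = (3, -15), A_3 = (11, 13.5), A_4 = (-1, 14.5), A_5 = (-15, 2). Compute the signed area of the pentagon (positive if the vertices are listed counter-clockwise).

327.75

Apply the shoelace (surveyor's) formula: 2A = Σ (x_i·y_{i+1} − x_{i+1}·y_i), indices taken mod 5.
A_1→A_2: (-1.5)(-15) − (3)(-2) = 28.5
A_2→A_3: (3)(13.5) − (11)(-15) = 205.5
A_3→A_4: (11)(14.5) − (-1)(13.5) = 173
A_4→A_5: (-1)(2) − (-15)(14.5) = 215.5
A_5→A_1: (-15)(-2) − (-1.5)(2) = 33
Σ = 655.5
Signed area = Σ/2 = 327.75 (positive ⇒ counter-clockwise traversal).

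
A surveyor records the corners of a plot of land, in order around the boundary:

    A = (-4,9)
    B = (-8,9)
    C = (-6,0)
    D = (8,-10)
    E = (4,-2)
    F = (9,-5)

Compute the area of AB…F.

116.5

Cross-terms: 36, 54, 60, 24, -2, 61  ⇒  Σ = 233
Area = |Σ|/2 = 116.5.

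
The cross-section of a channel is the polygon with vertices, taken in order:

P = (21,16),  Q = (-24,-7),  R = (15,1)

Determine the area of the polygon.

268.5

P→Q: (21)(-7) − (-24)(16) = 237
Q→R: (-24)(1) − (15)(-7) = 81
R→P: (15)(16) − (21)(1) = 219
Σ = 537
Area = |Σ|/2 = 268.5.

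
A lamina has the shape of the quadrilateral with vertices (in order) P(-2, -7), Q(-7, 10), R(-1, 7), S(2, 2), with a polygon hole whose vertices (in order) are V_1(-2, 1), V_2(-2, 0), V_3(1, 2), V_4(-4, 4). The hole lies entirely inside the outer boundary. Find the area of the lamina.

60

Outer boundary:
P→Q: (-2)(10) − (-7)(-7) = -69
Q→R: (-7)(7) − (-1)(10) = -39
R→S: (-1)(2) − (2)(7) = -16
S→P: (2)(-7) − (-2)(2) = -10
Σ = -134
Area = |Σ|/2 = 67.
Hole:
Apply the shoelace formula: 2A = Σ (x_i·y_{i+1} − x_{i+1}·y_i), indices taken mod 4.
Σ = (2) + (-4) + (12) + (4) = 14
Area = |Σ|/2 = 7.
Net area = 67 − 7 = 60.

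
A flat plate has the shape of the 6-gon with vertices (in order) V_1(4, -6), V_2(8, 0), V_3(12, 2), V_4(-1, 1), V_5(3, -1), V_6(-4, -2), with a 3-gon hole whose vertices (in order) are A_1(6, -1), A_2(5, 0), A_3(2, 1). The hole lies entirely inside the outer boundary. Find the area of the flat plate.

Outer boundary:
Apply the surveyor's formula: 2A = Σ (x_i·y_{i+1} − x_{i+1}·y_i), indices taken mod 6.
Cross-terms: 48, 16, 14, -2, -10, 32  ⇒  Σ = 98
Area = |Σ|/2 = 49.
Hole:
Apply the shoelace (surveyor's) formula: 2A = Σ (x_i·y_{i+1} − x_{i+1}·y_i), indices taken mod 3.
Cross-terms: 5, 5, -8  ⇒  Σ = 2
Area = |Σ|/2 = 1.
Net area = 49 − 1 = 48.

48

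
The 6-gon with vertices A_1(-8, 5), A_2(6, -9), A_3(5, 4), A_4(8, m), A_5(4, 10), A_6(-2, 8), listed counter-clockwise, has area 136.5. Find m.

The doubled signed area Σ (x_i y_{i+1} − x_{i+1} y_i) is linear in m.
With m=0 it equals 265; the coefficient of m is 1 (from the two edges through A_4).
So 1·m + 265 = 2·136.5 = 273 ⇒ m = 8.

8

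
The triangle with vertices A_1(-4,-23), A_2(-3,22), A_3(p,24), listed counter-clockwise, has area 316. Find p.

-17

Write out the shoelace sum; only the two edges meeting at A_3 involve p:
2·Area = [((-3)·24 − p·22) + (p·(-23) − (-4)·24)] + -157
       = -45·p + -133 = 632
⇒ p = -17.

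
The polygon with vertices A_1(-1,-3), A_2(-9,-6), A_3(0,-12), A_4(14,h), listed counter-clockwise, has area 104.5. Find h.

Write out the shoelace sum; only the two edges meeting at A_4 involve h:
2·Area = [(0·h − 14·(-12)) + (14·(-3) − (-1)·h)] + 87
       = 1·h + 213 = 209
⇒ h = -4.

-4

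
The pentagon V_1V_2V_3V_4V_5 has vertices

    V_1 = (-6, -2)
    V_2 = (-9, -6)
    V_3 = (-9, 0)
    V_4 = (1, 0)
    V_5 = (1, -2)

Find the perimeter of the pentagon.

30

|V_1V_2| = √((-3)² + (-4)²) = √25 = 5
|V_2V_3| = √((0)² + (6)²) = √36 = 6
|V_3V_4| = √((10)² + (0)²) = √100 = 10
|V_4V_5| = √((0)² + (-2)²) = √4 = 2
|V_5V_1| = √((-7)² + (0)²) = √49 = 7
Perimeter = 5 + 6 + 10 + 2 + 7 = 30.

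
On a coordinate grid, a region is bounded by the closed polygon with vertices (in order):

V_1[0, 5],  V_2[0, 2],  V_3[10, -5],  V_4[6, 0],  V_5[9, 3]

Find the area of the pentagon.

Apply the surveyor's formula: 2A = Σ (x_i·y_{i+1} − x_{i+1}·y_i), indices taken mod 5.
V_1→V_2: (0)(2) − (0)(5) = 0
V_2→V_3: (0)(-5) − (10)(2) = -20
V_3→V_4: (10)(0) − (6)(-5) = 30
V_4→V_5: (6)(3) − (9)(0) = 18
V_5→V_1: (9)(5) − (0)(3) = 45
Σ = 73
Area = |Σ|/2 = 36.5.

36.5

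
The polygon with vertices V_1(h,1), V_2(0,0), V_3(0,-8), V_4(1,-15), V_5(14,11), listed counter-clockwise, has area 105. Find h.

Write out the shoelace sum; only the two edges meeting at V_1 involve h:
2·Area = [(14·1 − h·11) + (h·0 − 0·1)] + 229
       = -11·h + 243 = 210
⇒ h = 3.

3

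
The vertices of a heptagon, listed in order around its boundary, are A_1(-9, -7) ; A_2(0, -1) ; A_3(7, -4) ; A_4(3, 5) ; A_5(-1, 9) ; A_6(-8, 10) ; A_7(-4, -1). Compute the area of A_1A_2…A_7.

Apply the surveyor's formula: 2A = Σ (x_i·y_{i+1} − x_{i+1}·y_i), indices taken mod 7.
Σ = (9) + (7) + (47) + (32) + (62) + (48) + (19) = 224
Area = |Σ|/2 = 112.

112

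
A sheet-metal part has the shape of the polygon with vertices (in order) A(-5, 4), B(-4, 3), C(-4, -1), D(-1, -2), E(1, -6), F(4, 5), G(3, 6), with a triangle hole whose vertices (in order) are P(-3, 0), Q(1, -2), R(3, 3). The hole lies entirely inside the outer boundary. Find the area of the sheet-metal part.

44

Outer boundary:
Apply Gauss's area formula: 2A = Σ (x_i·y_{i+1} − x_{i+1}·y_i), indices taken mod 7.
Cross-terms: 1, 16, 7, 8, 29, 9, 42  ⇒  Σ = 112
Area = |Σ|/2 = 56.
Hole:
Apply Gauss's area formula: 2A = Σ (x_i·y_{i+1} − x_{i+1}·y_i), indices taken mod 3.
Σ = (6) + (9) + (9) = 24
Area = |Σ|/2 = 12.
Net area = 56 − 12 = 44.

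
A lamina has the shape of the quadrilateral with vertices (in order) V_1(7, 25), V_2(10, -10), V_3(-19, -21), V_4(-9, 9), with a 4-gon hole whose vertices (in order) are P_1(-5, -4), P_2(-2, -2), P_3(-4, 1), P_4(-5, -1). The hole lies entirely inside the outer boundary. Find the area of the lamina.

676

Outer boundary:
Apply the shoelace (surveyor's) formula: 2A = Σ (x_i·y_{i+1} − x_{i+1}·y_i), indices taken mod 4.
V_1→V_2: (7)(-10) − (10)(25) = -320
V_2→V_3: (10)(-21) − (-19)(-10) = -400
V_3→V_4: (-19)(9) − (-9)(-21) = -360
V_4→V_1: (-9)(25) − (7)(9) = -288
Σ = -1368
Area = |Σ|/2 = 684.
Hole:
Apply the shoelace formula: 2A = Σ (x_i·y_{i+1} − x_{i+1}·y_i), indices taken mod 4.
Σ = (2) + (-10) + (9) + (15) = 16
Area = |Σ|/2 = 8.
Net area = 684 − 8 = 676.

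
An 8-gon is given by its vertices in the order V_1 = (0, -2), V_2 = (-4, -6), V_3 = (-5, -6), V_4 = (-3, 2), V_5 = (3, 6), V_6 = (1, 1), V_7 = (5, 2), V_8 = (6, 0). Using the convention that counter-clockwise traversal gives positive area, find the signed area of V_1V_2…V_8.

Apply the shoelace formula: 2A = Σ (x_i·y_{i+1} − x_{i+1}·y_i), indices taken mod 8.
V_1→V_2: (0)(-6) − (-4)(-2) = -8
V_2→V_3: (-4)(-6) − (-5)(-6) = -6
V_3→V_4: (-5)(2) − (-3)(-6) = -28
V_4→V_5: (-3)(6) − (3)(2) = -24
V_5→V_6: (3)(1) − (1)(6) = -3
V_6→V_7: (1)(2) − (5)(1) = -3
V_7→V_8: (5)(0) − (6)(2) = -12
V_8→V_1: (6)(-2) − (0)(0) = -12
Σ = -96
Signed area = Σ/2 = -48 (negative ⇒ clockwise traversal).

-48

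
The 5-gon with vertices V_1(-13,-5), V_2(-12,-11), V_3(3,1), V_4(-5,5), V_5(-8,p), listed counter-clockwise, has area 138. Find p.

9

Write out the shoelace sum; only the two edges meeting at V_5 involve p:
2·Area = [((-5)·p − (-8)·5) + ((-8)·(-5) − (-13)·p)] + 124
       = 8·p + 204 = 276
⇒ p = 9.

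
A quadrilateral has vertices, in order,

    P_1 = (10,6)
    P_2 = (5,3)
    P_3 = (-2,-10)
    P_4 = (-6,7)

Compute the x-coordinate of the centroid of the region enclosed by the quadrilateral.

Apply the shoelace (surveyor's) formula. First the cross-terms c_i = x_i·y_{i+1} − x_{i+1}·y_i:
  0, -44, -74, -106  ⇒  2A = -224, A = -112.
Then Σ (x_i + x_{i+1})·c_i = 36, so x̄ = 36 / (6·(-112)) = -3/56.

-3/56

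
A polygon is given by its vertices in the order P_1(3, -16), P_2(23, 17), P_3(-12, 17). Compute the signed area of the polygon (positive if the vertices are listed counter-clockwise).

Apply the shoelace formula: 2A = Σ (x_i·y_{i+1} − x_{i+1}·y_i), indices taken mod 3.
Cross-terms: 419, 595, 141  ⇒  Σ = 1155
Signed area = Σ/2 = 577.5 (positive ⇒ counter-clockwise traversal).

577.5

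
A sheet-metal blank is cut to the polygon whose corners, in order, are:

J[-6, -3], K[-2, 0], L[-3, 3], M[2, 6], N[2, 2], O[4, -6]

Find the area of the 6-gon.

56

Cross-terms: -6, -6, -24, -8, -20, -48  ⇒  Σ = -112
Area = |Σ|/2 = 56.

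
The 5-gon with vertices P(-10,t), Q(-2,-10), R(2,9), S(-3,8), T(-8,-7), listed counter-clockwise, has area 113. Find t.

Write out the shoelace sum; only the two edges meeting at P involve t:
2·Area = [((-8)·t − (-10)·(-7)) + ((-10)·(-10) − (-2)·t)] + 130
       = -6·t + 160 = 226
⇒ t = -11.

-11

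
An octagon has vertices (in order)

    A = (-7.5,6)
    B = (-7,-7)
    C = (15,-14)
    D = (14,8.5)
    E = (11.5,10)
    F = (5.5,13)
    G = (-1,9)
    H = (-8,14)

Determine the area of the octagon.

Apply the surveyor's formula: 2A = Σ (x_i·y_{i+1} − x_{i+1}·y_i), indices taken mod 8.
A→B: (-7.5)(-7) − (-7)(6) = 94.5
B→C: (-7)(-14) − (15)(-7) = 203
C→D: (15)(8.5) − (14)(-14) = 323.5
D→E: (14)(10) − (11.5)(8.5) = 42.25
E→F: (11.5)(13) − (5.5)(10) = 94.5
F→G: (5.5)(9) − (-1)(13) = 62.5
G→H: (-1)(14) − (-8)(9) = 58
H→A: (-8)(6) − (-7.5)(14) = 57
Σ = 935.25
Area = |Σ|/2 = 467.625.

467.625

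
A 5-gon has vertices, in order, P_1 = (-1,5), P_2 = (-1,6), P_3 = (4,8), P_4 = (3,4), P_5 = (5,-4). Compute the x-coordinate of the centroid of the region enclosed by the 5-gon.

Apply Gauss's area formula. First the cross-terms c_i = x_i·y_{i+1} − x_{i+1}·y_i:
  -1, -32, -8, -32, 21  ⇒  2A = -52, A = -26.
Then Σ (x_i + x_{i+1})·c_i = -322, so x̄ = -322 / (6·(-26)) = 161/78.

161/78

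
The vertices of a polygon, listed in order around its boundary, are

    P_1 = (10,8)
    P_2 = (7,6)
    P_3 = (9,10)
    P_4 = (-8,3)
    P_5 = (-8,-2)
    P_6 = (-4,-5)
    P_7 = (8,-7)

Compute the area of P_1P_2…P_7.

200.5

Apply the shoelace (surveyor's) formula: 2A = Σ (x_i·y_{i+1} − x_{i+1}·y_i), indices taken mod 7.
Σ = (4) + (16) + (107) + (40) + (32) + (68) + (134) = 401
Area = |Σ|/2 = 200.5.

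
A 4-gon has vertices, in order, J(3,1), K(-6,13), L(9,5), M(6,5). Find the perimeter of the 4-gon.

|JK| = √((-9)² + (12)²) = √225 = 15
|KL| = √((15)² + (-8)²) = √289 = 17
|LM| = √((-3)² + (0)²) = √9 = 3
|MJ| = √((-3)² + (-4)²) = √25 = 5
Perimeter = 15 + 17 + 3 + 5 = 40.

40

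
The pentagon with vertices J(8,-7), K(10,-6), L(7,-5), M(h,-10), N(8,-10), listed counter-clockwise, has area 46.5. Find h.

Write out the shoelace sum; only the two edges meeting at M involve h:
2·Area = [(7·(-10) − h·(-5)) + (h·(-10) − 8·(-10))] + 38
       = -5·h + 48 = 93
⇒ h = -9.

-9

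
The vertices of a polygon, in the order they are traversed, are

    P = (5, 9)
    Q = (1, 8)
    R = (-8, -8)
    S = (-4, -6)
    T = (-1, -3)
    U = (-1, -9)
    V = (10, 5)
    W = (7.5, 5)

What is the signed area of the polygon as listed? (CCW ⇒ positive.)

127.5

P→Q: (5)(8) − (1)(9) = 31
Q→R: (1)(-8) − (-8)(8) = 56
R→S: (-8)(-6) − (-4)(-8) = 16
S→T: (-4)(-3) − (-1)(-6) = 6
T→U: (-1)(-9) − (-1)(-3) = 6
U→V: (-1)(5) − (10)(-9) = 85
V→W: (10)(5) − (7.5)(5) = 12.5
W→P: (7.5)(9) − (5)(5) = 42.5
Σ = 255
Signed area = Σ/2 = 127.5 (positive ⇒ counter-clockwise traversal).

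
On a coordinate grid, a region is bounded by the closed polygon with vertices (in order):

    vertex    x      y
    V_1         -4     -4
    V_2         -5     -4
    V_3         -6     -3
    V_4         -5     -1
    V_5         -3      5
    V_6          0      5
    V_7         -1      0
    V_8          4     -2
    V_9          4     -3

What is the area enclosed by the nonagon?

45

Apply the shoelace (surveyor's) formula: 2A = Σ (x_i·y_{i+1} − x_{i+1}·y_i), indices taken mod 9.
Σ = (-4) + (-9) + (-9) + (-28) + (-15) + (5) + (2) + (-4) + (-28) = -90
Area = |Σ|/2 = 45.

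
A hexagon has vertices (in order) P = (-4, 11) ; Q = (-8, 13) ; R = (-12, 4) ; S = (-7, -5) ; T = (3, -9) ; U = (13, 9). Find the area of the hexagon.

324.5

Apply the shoelace (surveyor's) formula: 2A = Σ (x_i·y_{i+1} − x_{i+1}·y_i), indices taken mod 6.
Cross-terms: 36, 124, 88, 78, 144, 179  ⇒  Σ = 649
Area = |Σ|/2 = 324.5.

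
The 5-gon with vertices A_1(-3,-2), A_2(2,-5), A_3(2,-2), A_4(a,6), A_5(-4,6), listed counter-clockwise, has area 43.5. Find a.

Write out the shoelace sum; only the two edges meeting at A_4 involve a:
2·Area = [(2·6 − a·(-2)) + (a·6 − (-4)·6)] + 51
       = 8·a + 87 = 87
⇒ a = 0.

0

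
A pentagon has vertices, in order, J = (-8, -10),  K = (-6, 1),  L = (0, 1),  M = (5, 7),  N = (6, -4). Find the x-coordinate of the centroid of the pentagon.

Apply Gauss's area formula. First the cross-terms c_i = x_i·y_{i+1} − x_{i+1}·y_i:
  -68, -6, -5, -62, -92  ⇒  2A = -233, A = -116.5.
Then Σ (x_i + x_{i+1})·c_i = 465, so x̄ = 465 / (6·(-116.5)) = -155/233.

-155/233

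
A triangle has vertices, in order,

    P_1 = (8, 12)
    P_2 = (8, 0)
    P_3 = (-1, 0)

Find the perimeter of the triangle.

|P_1P_2| = √((0)² + (-12)²) = √144 = 12
|P_2P_3| = √((-9)² + (0)²) = √81 = 9
|P_3P_1| = √((9)² + (12)²) = √225 = 15
Perimeter = 12 + 9 + 15 = 36.

36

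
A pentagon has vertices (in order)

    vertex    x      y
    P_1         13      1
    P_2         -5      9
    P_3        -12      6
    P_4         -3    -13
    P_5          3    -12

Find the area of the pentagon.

304

Apply the shoelace (surveyor's) formula: 2A = Σ (x_i·y_{i+1} − x_{i+1}·y_i), indices taken mod 5.
P_1→P_2: (13)(9) − (-5)(1) = 122
P_2→P_3: (-5)(6) − (-12)(9) = 78
P_3→P_4: (-12)(-13) − (-3)(6) = 174
P_4→P_5: (-3)(-12) − (3)(-13) = 75
P_5→P_1: (3)(1) − (13)(-12) = 159
Σ = 608
Area = |Σ|/2 = 304.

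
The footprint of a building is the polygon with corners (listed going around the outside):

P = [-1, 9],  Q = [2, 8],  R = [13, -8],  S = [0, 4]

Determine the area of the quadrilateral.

Apply the shoelace formula: 2A = Σ (x_i·y_{i+1} − x_{i+1}·y_i), indices taken mod 4.
P→Q: (-1)(8) − (2)(9) = -26
Q→R: (2)(-8) − (13)(8) = -120
R→S: (13)(4) − (0)(-8) = 52
S→P: (0)(9) − (-1)(4) = 4
Σ = -90
Area = |Σ|/2 = 45.

45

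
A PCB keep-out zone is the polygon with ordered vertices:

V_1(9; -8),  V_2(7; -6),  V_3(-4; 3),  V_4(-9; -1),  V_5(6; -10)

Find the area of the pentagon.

Σ = (2) + (-3) + (31) + (96) + (42) = 168
Area = |Σ|/2 = 84.

84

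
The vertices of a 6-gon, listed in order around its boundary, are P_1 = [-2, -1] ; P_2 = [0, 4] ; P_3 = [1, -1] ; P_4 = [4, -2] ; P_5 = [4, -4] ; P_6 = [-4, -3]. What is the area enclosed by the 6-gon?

Apply the surveyor's formula: 2A = Σ (x_i·y_{i+1} − x_{i+1}·y_i), indices taken mod 6.
P_1→P_2: (-2)(4) − (0)(-1) = -8
P_2→P_3: (0)(-1) − (1)(4) = -4
P_3→P_4: (1)(-2) − (4)(-1) = 2
P_4→P_5: (4)(-4) − (4)(-2) = -8
P_5→P_6: (4)(-3) − (-4)(-4) = -28
P_6→P_1: (-4)(-1) − (-2)(-3) = -2
Σ = -48
Area = |Σ|/2 = 24.

24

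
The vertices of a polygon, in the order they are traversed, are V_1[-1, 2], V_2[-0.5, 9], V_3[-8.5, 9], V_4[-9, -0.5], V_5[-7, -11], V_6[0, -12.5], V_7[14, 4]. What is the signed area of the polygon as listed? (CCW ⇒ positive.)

269.625

Σ = (-8) + (72) + (85.25) + (95.5) + (87.5) + (175) + (32) = 539.25
Signed area = Σ/2 = 269.625 (positive ⇒ counter-clockwise traversal).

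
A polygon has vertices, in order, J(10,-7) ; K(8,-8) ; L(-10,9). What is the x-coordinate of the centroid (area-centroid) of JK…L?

8/3

Apply the shoelace formula. First the cross-terms c_i = x_i·y_{i+1} − x_{i+1}·y_i:
  -24, -8, -20  ⇒  2A = -52, A = -26.
Then Σ (x_i + x_{i+1})·c_i = -416, so x̄ = -416 / (6·(-26)) = 8/3.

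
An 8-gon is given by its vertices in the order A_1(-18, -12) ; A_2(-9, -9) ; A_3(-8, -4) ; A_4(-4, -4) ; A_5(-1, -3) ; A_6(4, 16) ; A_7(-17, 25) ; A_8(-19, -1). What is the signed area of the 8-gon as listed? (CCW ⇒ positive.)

556

Σ = (54) + (-36) + (16) + (8) + (-4) + (372) + (492) + (210) = 1112
Signed area = Σ/2 = 556 (positive ⇒ counter-clockwise traversal).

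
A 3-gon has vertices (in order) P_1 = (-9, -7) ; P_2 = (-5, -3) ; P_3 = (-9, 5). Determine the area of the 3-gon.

24

Σ = (-8) + (-52) + (108) = 48
Area = |Σ|/2 = 24.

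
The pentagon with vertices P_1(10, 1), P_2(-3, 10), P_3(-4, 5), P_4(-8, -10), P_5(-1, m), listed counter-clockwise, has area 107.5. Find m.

The doubled signed area Σ (x_i y_{i+1} − x_{i+1} y_i) is linear in m.
With m=0 it equals 197; the coefficient of m is -18 (from the two edges through P_5).
So -18·m + 197 = 2·107.5 = 215 ⇒ m = -1.

-1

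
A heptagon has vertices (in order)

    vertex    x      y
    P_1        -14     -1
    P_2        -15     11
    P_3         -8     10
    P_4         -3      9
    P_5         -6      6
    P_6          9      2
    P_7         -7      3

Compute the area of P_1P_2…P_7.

Σ = (-169) + (-62) + (-42) + (36) + (-66) + (41) + (49) = -213
Area = |Σ|/2 = 106.5.

106.5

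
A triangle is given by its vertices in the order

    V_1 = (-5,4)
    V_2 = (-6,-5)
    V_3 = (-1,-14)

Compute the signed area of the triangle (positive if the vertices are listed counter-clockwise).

Apply the shoelace (surveyor's) formula: 2A = Σ (x_i·y_{i+1} − x_{i+1}·y_i), indices taken mod 3.
V_1→V_2: (-5)(-5) − (-6)(4) = 49
V_2→V_3: (-6)(-14) − (-1)(-5) = 79
V_3→V_1: (-1)(4) − (-5)(-14) = -74
Σ = 54
Signed area = Σ/2 = 27 (positive ⇒ counter-clockwise traversal).

27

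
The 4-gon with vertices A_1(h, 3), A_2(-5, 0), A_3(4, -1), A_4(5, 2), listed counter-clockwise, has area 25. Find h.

-1

Write out the shoelace sum; only the two edges meeting at A_1 involve h:
2·Area = [(5·3 − h·2) + (h·0 − (-5)·3)] + 18
       = -2·h + 48 = 50
⇒ h = -1.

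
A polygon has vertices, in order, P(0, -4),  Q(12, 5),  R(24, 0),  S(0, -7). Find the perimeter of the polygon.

56

|PQ| = √((12)² + (9)²) = √225 = 15
|QR| = √((12)² + (-5)²) = √169 = 13
|RS| = √((-24)² + (-7)²) = √625 = 25
|SP| = √((0)² + (3)²) = √9 = 3
Perimeter = 15 + 13 + 25 + 3 = 56.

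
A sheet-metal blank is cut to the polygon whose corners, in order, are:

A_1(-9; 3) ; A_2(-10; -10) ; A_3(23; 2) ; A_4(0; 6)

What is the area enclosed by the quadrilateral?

Apply the shoelace (surveyor's) formula: 2A = Σ (x_i·y_{i+1} − x_{i+1}·y_i), indices taken mod 4.
Σ = (120) + (210) + (138) + (54) = 522
Area = |Σ|/2 = 261.

261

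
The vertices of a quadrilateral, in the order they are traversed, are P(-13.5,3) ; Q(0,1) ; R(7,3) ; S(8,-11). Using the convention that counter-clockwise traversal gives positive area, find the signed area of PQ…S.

-123

Apply the surveyor's formula: 2A = Σ (x_i·y_{i+1} − x_{i+1}·y_i), indices taken mod 4.
Σ = (-13.5) + (-7) + (-101) + (-124.5) = -246
Signed area = Σ/2 = -123 (negative ⇒ clockwise traversal).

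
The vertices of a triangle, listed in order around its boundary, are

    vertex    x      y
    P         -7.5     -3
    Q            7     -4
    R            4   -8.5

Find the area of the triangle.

34.125

Σ = (51) + (-43.5) + (-75.75) = -68.25
Area = |Σ|/2 = 34.125.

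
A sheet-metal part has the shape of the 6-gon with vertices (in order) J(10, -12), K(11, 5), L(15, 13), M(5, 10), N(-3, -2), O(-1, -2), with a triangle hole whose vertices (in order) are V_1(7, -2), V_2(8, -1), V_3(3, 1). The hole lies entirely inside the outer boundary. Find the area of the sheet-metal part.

Outer boundary:
Apply the surveyor's formula: 2A = Σ (x_i·y_{i+1} − x_{i+1}·y_i), indices taken mod 6.
Σ = (182) + (68) + (85) + (20) + (4) + (32) = 391
Area = |Σ|/2 = 195.5.
Hole:
Cross-terms: 9, 11, -13  ⇒  Σ = 7
Area = |Σ|/2 = 3.5.
Net area = 195.5 − 3.5 = 192.

192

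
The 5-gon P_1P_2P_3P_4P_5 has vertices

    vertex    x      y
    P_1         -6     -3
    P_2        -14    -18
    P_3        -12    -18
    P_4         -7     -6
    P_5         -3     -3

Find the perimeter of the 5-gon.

40

|P_1P_2| = √((-8)² + (-15)²) = √289 = 17
|P_2P_3| = √((2)² + (0)²) = √4 = 2
|P_3P_4| = √((5)² + (12)²) = √169 = 13
|P_4P_5| = √((4)² + (3)²) = √25 = 5
|P_5P_1| = √((-3)² + (0)²) = √9 = 3
Perimeter = 17 + 2 + 13 + 5 + 3 = 40.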